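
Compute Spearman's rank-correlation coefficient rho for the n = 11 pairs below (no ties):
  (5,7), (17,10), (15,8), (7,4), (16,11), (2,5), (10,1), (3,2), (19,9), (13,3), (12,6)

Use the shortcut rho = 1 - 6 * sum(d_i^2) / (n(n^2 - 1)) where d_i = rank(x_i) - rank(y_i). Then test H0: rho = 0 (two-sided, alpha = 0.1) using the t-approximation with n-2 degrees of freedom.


Step 1: Rank x and y separately (midranks; no ties here).
rank(x): 5->3, 17->10, 15->8, 7->4, 16->9, 2->1, 10->5, 3->2, 19->11, 13->7, 12->6
rank(y): 7->7, 10->10, 8->8, 4->4, 11->11, 5->5, 1->1, 2->2, 9->9, 3->3, 6->6
Step 2: d_i = R_x(i) - R_y(i); compute d_i^2.
  (3-7)^2=16, (10-10)^2=0, (8-8)^2=0, (4-4)^2=0, (9-11)^2=4, (1-5)^2=16, (5-1)^2=16, (2-2)^2=0, (11-9)^2=4, (7-3)^2=16, (6-6)^2=0
sum(d^2) = 72.
Step 3: rho = 1 - 6*72 / (11*(11^2 - 1)) = 1 - 432/1320 = 0.672727.
Step 4: Under H0, t = rho * sqrt((n-2)/(1-rho^2)) = 2.7277 ~ t(9).
Step 5: Two-sided p-value from the t-distribution with 9 df = 0.023313.
Step 6: alpha = 0.1. reject H0.

rho = 0.6727, p = 0.023313, reject H0 at alpha = 0.1.


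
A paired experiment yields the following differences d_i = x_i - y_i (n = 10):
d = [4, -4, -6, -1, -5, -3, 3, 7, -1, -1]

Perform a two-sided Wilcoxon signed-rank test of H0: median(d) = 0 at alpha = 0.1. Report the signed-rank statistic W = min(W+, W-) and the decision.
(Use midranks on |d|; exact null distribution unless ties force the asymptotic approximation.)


Step 1: Drop any zero differences (none here) and take |d_i|.
|d| = [4, 4, 6, 1, 5, 3, 3, 7, 1, 1]
Step 2: Midrank |d_i| (ties get averaged ranks).
ranks: |4|->6.5, |4|->6.5, |6|->9, |1|->2, |5|->8, |3|->4.5, |3|->4.5, |7|->10, |1|->2, |1|->2
Step 3: Attach original signs; sum ranks with positive sign and with negative sign.
W+ = 6.5 + 4.5 + 10 = 21
W- = 6.5 + 9 + 2 + 8 + 4.5 + 2 + 2 = 34
(Check: W+ + W- = 55 should equal n(n+1)/2 = 55.)
Step 4: Test statistic W = min(W+, W-) = 21.
Step 5: Ties in |d|, so use the tie-corrected normal approximation.
        E[W] = n(n+1)/4 = 10*11/4 = 27.5.
        Tie groups: |d|=1 (t=3), |d|=3 (t=2), |d|=4 (t=2); sum(t^3 - t) = 36.
        Var[W] = n(n+1)(2n+1)/24 - sum(t^3-t)/48 = 2310/24 - 36/48 = 95.5.
        z = (W - E[W]) / sqrt(Var[W]) = (21 - 27.5) / 9.7724 = -0.6651.
        Two-sided p = 2*Phi(z) = 0.505962.
Step 6: alpha = 0.1. fail to reject H0.

W+ = 21, W- = 34, W = min = 21, p = 0.505962, fail to reject H0.


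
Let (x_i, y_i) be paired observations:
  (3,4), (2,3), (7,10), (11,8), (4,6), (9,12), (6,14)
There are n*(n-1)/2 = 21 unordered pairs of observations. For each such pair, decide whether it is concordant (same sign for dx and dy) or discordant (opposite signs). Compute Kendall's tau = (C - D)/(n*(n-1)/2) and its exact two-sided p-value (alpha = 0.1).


Step 1: Enumerate the 21 unordered pairs (i,j) with i<j and classify each by sign(x_j-x_i) * sign(y_j-y_i).
  (1,2):dx=-1,dy=-1->C; (1,3):dx=+4,dy=+6->C; (1,4):dx=+8,dy=+4->C; (1,5):dx=+1,dy=+2->C
  (1,6):dx=+6,dy=+8->C; (1,7):dx=+3,dy=+10->C; (2,3):dx=+5,dy=+7->C; (2,4):dx=+9,dy=+5->C
  (2,5):dx=+2,dy=+3->C; (2,6):dx=+7,dy=+9->C; (2,7):dx=+4,dy=+11->C; (3,4):dx=+4,dy=-2->D
  (3,5):dx=-3,dy=-4->C; (3,6):dx=+2,dy=+2->C; (3,7):dx=-1,dy=+4->D; (4,5):dx=-7,dy=-2->C
  (4,6):dx=-2,dy=+4->D; (4,7):dx=-5,dy=+6->D; (5,6):dx=+5,dy=+6->C; (5,7):dx=+2,dy=+8->C
  (6,7):dx=-3,dy=+2->D
Step 2: C = 16, D = 5, total pairs = 21.
Step 3: tau = (C - D)/(n(n-1)/2) = (16 - 5)/21 = 0.523810.
Step 4: Exact two-sided p-value (enumerate n! = 5040 permutations of y under H0): p = 0.136111.
Step 5: alpha = 0.1. fail to reject H0.

tau_b = 0.5238 (C=16, D=5), p = 0.136111, fail to reject H0.


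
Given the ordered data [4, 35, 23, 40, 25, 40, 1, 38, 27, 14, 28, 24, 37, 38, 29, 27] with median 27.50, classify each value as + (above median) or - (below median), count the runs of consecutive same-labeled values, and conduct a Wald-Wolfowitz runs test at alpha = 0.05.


Step 1: Compute median = 27.50; label A = above, B = below.
Labels in order: BABABABABBABAAAB  (n_A = 8, n_B = 8)
Step 2: Count runs R = 13.
Step 3: Under H0 (random ordering), E[R] = 2*n_A*n_B/(n_A+n_B) + 1 = 2*8*8/16 + 1 = 9.0000.
        Var[R] = 2*n_A*n_B*(2*n_A*n_B - n_A - n_B) / ((n_A+n_B)^2 * (n_A+n_B-1)) = 14336/3840 = 3.7333.
        SD[R] = 1.9322.
Step 4: Continuity-corrected z = (R - 0.5 - E[R]) / SD[R] = (13 - 0.5 - 9.0000) / 1.9322 = 1.8114.
Step 5: Two-sided p-value via normal approximation = 2*(1 - Phi(|z|)) = 0.070076.
Step 6: alpha = 0.05. fail to reject H0.

R = 13, z = 1.8114, p = 0.070076, fail to reject H0.


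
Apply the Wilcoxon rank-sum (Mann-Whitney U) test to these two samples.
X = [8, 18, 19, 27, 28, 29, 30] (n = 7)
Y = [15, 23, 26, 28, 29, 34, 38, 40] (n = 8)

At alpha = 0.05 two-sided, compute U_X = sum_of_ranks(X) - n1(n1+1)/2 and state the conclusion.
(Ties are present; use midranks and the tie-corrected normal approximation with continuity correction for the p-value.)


Step 1: Combine and sort all 15 observations; assign midranks.
sorted (value, group): (8,X), (15,Y), (18,X), (19,X), (23,Y), (26,Y), (27,X), (28,X), (28,Y), (29,X), (29,Y), (30,X), (34,Y), (38,Y), (40,Y)
ranks: 8->1, 15->2, 18->3, 19->4, 23->5, 26->6, 27->7, 28->8.5, 28->8.5, 29->10.5, 29->10.5, 30->12, 34->13, 38->14, 40->15
Step 2: Rank sum for X: R1 = 1 + 3 + 4 + 7 + 8.5 + 10.5 + 12 = 46.
Step 3: U_X = R1 - n1(n1+1)/2 = 46 - 7*8/2 = 46 - 28 = 18.
       U_Y = n1*n2 - U_X = 56 - 18 = 38.
Step 4: Ties are present, so use the tie-corrected normal approximation (with continuity correction) for the p-value.
Step 5: p-value = 0.270731; compare to alpha = 0.05. fail to reject H0.

U_X = 18, p = 0.270731, fail to reject H0 at alpha = 0.05.


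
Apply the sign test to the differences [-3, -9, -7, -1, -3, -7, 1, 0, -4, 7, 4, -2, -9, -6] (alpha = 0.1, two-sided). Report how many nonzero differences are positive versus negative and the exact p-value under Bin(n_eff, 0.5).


Step 1: Discard zero differences. Original n = 14; n_eff = number of nonzero differences = 13.
Nonzero differences (with sign): -3, -9, -7, -1, -3, -7, +1, -4, +7, +4, -2, -9, -6
Step 2: Count signs: positive = 3, negative = 10.
Step 3: Under H0: P(positive) = 0.5, so the number of positives S ~ Bin(13, 0.5).
Step 4: Two-sided exact p-value = sum of Bin(13,0.5) probabilities at or below the observed probability = 0.092285.
Step 5: alpha = 0.1. reject H0.

n_eff = 13, pos = 3, neg = 10, p = 0.092285, reject H0.


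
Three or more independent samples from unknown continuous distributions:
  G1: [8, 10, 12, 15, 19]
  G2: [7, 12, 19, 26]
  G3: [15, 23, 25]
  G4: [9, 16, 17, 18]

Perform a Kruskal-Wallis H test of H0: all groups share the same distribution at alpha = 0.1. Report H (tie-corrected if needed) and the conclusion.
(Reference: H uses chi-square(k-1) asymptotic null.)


Step 1: Combine all N = 16 observations and assign midranks.
sorted (value, group, rank): (7,G2,1), (8,G1,2), (9,G4,3), (10,G1,4), (12,G1,5.5), (12,G2,5.5), (15,G1,7.5), (15,G3,7.5), (16,G4,9), (17,G4,10), (18,G4,11), (19,G1,12.5), (19,G2,12.5), (23,G3,14), (25,G3,15), (26,G2,16)
Step 2: Sum ranks within each group.
R_1 = 31.5 (n_1 = 5)
R_2 = 35 (n_2 = 4)
R_3 = 36.5 (n_3 = 3)
R_4 = 33 (n_4 = 4)
Step 3: H = 12/(N(N+1)) * sum(R_i^2/n_i) - 3(N+1)
     = 12/(16*17) * (31.5^2/5 + 35^2/4 + 36.5^2/3 + 33^2/4) - 3*17
     = 0.044118 * 1221.03 - 51
     = 2.869118.
Step 4: Ties present; correction factor C = 1 - 18/(16^3 - 16) = 0.995588. Corrected H = 2.869118 / 0.995588 = 2.881832.
Step 5: Under H0, H ~ chi^2(3); p-value = 0.410206.
Step 6: alpha = 0.1. fail to reject H0.

H = 2.8818, df = 3, p = 0.410206, fail to reject H0.


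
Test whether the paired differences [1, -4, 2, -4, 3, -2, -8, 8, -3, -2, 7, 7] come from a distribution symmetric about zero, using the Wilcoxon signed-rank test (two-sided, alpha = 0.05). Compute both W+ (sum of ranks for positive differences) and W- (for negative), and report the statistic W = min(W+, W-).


Step 1: Drop any zero differences (none here) and take |d_i|.
|d| = [1, 4, 2, 4, 3, 2, 8, 8, 3, 2, 7, 7]
Step 2: Midrank |d_i| (ties get averaged ranks).
ranks: |1|->1, |4|->7.5, |2|->3, |4|->7.5, |3|->5.5, |2|->3, |8|->11.5, |8|->11.5, |3|->5.5, |2|->3, |7|->9.5, |7|->9.5
Step 3: Attach original signs; sum ranks with positive sign and with negative sign.
W+ = 1 + 3 + 5.5 + 11.5 + 9.5 + 9.5 = 40
W- = 7.5 + 7.5 + 3 + 11.5 + 5.5 + 3 = 38
(Check: W+ + W- = 78 should equal n(n+1)/2 = 78.)
Step 4: Test statistic W = min(W+, W-) = 38.
Step 5: Ties in |d|, so use the tie-corrected normal approximation.
        E[W] = n(n+1)/4 = 12*13/4 = 39.
        Tie groups: |d|=2 (t=3), |d|=3 (t=2), |d|=4 (t=2), |d|=7 (t=2), |d|=8 (t=2); sum(t^3 - t) = 48.
        Var[W] = n(n+1)(2n+1)/24 - sum(t^3-t)/48 = 3900/24 - 48/48 = 161.5.
        z = (W - E[W]) / sqrt(Var[W]) = (38 - 39) / 12.7083 = -0.0787.
        Two-sided p = 2*Phi(z) = 0.937280.
Step 6: alpha = 0.05. fail to reject H0.

W+ = 40, W- = 38, W = min = 38, p = 0.937280, fail to reject H0.


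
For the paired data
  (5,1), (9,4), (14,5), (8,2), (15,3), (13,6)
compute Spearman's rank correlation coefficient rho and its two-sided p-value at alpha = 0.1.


Step 1: Rank x and y separately (midranks; no ties here).
rank(x): 5->1, 9->3, 14->5, 8->2, 15->6, 13->4
rank(y): 1->1, 4->4, 5->5, 2->2, 3->3, 6->6
Step 2: d_i = R_x(i) - R_y(i); compute d_i^2.
  (1-1)^2=0, (3-4)^2=1, (5-5)^2=0, (2-2)^2=0, (6-3)^2=9, (4-6)^2=4
sum(d^2) = 14.
Step 3: rho = 1 - 6*14 / (6*(6^2 - 1)) = 1 - 84/210 = 0.600000.
Step 4: Under H0, t = rho * sqrt((n-2)/(1-rho^2)) = 1.5000 ~ t(4).
Step 5: Two-sided p-value from the t-distribution with 4 df = 0.208000.
Step 6: alpha = 0.1. fail to reject H0.

rho = 0.6000, p = 0.208000, fail to reject H0 at alpha = 0.1.


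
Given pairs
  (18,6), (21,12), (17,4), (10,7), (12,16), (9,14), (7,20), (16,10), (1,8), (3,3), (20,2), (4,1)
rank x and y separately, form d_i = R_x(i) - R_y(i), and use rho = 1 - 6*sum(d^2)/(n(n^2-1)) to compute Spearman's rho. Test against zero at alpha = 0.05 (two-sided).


Step 1: Rank x and y separately (midranks; no ties here).
rank(x): 18->10, 21->12, 17->9, 10->6, 12->7, 9->5, 7->4, 16->8, 1->1, 3->2, 20->11, 4->3
rank(y): 6->5, 12->9, 4->4, 7->6, 16->11, 14->10, 20->12, 10->8, 8->7, 3->3, 2->2, 1->1
Step 2: d_i = R_x(i) - R_y(i); compute d_i^2.
  (10-5)^2=25, (12-9)^2=9, (9-4)^2=25, (6-6)^2=0, (7-11)^2=16, (5-10)^2=25, (4-12)^2=64, (8-8)^2=0, (1-7)^2=36, (2-3)^2=1, (11-2)^2=81, (3-1)^2=4
sum(d^2) = 286.
Step 3: rho = 1 - 6*286 / (12*(12^2 - 1)) = 1 - 1716/1716 = 0.000000.
Step 4: Under H0, t = rho * sqrt((n-2)/(1-rho^2)) = 0.0000 ~ t(10).
Step 5: Two-sided p-value from the t-distribution with 10 df = 1.000000.
Step 6: alpha = 0.05. fail to reject H0.

rho = 0.0000, p = 1.000000, fail to reject H0 at alpha = 0.05.


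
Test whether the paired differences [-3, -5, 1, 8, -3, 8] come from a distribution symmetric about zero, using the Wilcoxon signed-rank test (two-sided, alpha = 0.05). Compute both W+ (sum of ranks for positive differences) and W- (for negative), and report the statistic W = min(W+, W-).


Step 1: Drop any zero differences (none here) and take |d_i|.
|d| = [3, 5, 1, 8, 3, 8]
Step 2: Midrank |d_i| (ties get averaged ranks).
ranks: |3|->2.5, |5|->4, |1|->1, |8|->5.5, |3|->2.5, |8|->5.5
Step 3: Attach original signs; sum ranks with positive sign and with negative sign.
W+ = 1 + 5.5 + 5.5 = 12
W- = 2.5 + 4 + 2.5 = 9
(Check: W+ + W- = 21 should equal n(n+1)/2 = 21.)
Step 4: Test statistic W = min(W+, W-) = 9.
Step 5: Ties in |d|, so use the tie-corrected normal approximation.
        E[W] = n(n+1)/4 = 6*7/4 = 10.5.
        Tie groups: |d|=3 (t=2), |d|=8 (t=2); sum(t^3 - t) = 12.
        Var[W] = n(n+1)(2n+1)/24 - sum(t^3-t)/48 = 546/24 - 12/48 = 22.5.
        z = (W - E[W]) / sqrt(Var[W]) = (9 - 10.5) / 4.7434 = -0.3162.
        Two-sided p = 2*Phi(z) = 0.751830.
Step 6: alpha = 0.05. fail to reject H0.

W+ = 12, W- = 9, W = min = 9, p = 0.751830, fail to reject H0.


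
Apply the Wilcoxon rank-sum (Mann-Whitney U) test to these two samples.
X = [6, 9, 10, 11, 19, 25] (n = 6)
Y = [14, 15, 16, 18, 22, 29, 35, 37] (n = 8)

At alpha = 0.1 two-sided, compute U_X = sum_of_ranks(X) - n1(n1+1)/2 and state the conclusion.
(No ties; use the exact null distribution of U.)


Step 1: Combine and sort all 14 observations; assign midranks.
sorted (value, group): (6,X), (9,X), (10,X), (11,X), (14,Y), (15,Y), (16,Y), (18,Y), (19,X), (22,Y), (25,X), (29,Y), (35,Y), (37,Y)
ranks: 6->1, 9->2, 10->3, 11->4, 14->5, 15->6, 16->7, 18->8, 19->9, 22->10, 25->11, 29->12, 35->13, 37->14
Step 2: Rank sum for X: R1 = 1 + 2 + 3 + 4 + 9 + 11 = 30.
Step 3: U_X = R1 - n1(n1+1)/2 = 30 - 6*7/2 = 30 - 21 = 9.
       U_Y = n1*n2 - U_X = 48 - 9 = 39.
Step 4: No ties, so the exact null distribution of U (based on enumerating the C(14,6) = 3003 equally likely rank assignments) gives the two-sided p-value.
Step 5: p-value = 0.059274; compare to alpha = 0.1. reject H0.

U_X = 9, p = 0.059274, reject H0 at alpha = 0.1.


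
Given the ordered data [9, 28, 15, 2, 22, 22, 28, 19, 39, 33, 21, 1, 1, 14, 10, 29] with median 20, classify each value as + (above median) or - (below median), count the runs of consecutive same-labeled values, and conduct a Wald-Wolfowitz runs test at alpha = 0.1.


Step 1: Compute median = 20; label A = above, B = below.
Labels in order: BABBAAABAAABBBBA  (n_A = 8, n_B = 8)
Step 2: Count runs R = 8.
Step 3: Under H0 (random ordering), E[R] = 2*n_A*n_B/(n_A+n_B) + 1 = 2*8*8/16 + 1 = 9.0000.
        Var[R] = 2*n_A*n_B*(2*n_A*n_B - n_A - n_B) / ((n_A+n_B)^2 * (n_A+n_B-1)) = 14336/3840 = 3.7333.
        SD[R] = 1.9322.
Step 4: Continuity-corrected z = (R + 0.5 - E[R]) / SD[R] = (8 + 0.5 - 9.0000) / 1.9322 = -0.2588.
Step 5: Two-sided p-value via normal approximation = 2*(1 - Phi(|z|)) = 0.795809.
Step 6: alpha = 0.1. fail to reject H0.

R = 8, z = -0.2588, p = 0.795809, fail to reject H0.


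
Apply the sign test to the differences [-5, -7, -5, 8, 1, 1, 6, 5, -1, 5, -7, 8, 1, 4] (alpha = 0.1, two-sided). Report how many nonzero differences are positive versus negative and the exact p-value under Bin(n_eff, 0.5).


Step 1: Discard zero differences. Original n = 14; n_eff = number of nonzero differences = 14.
Nonzero differences (with sign): -5, -7, -5, +8, +1, +1, +6, +5, -1, +5, -7, +8, +1, +4
Step 2: Count signs: positive = 9, negative = 5.
Step 3: Under H0: P(positive) = 0.5, so the number of positives S ~ Bin(14, 0.5).
Step 4: Two-sided exact p-value = sum of Bin(14,0.5) probabilities at or below the observed probability = 0.423950.
Step 5: alpha = 0.1. fail to reject H0.

n_eff = 14, pos = 9, neg = 5, p = 0.423950, fail to reject H0.


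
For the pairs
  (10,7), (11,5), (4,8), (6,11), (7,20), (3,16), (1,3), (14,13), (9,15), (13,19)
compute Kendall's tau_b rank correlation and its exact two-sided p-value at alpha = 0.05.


Step 1: Enumerate the 45 unordered pairs (i,j) with i<j and classify each by sign(x_j-x_i) * sign(y_j-y_i).
  (1,2):dx=+1,dy=-2->D; (1,3):dx=-6,dy=+1->D; (1,4):dx=-4,dy=+4->D; (1,5):dx=-3,dy=+13->D
  (1,6):dx=-7,dy=+9->D; (1,7):dx=-9,dy=-4->C; (1,8):dx=+4,dy=+6->C; (1,9):dx=-1,dy=+8->D
  (1,10):dx=+3,dy=+12->C; (2,3):dx=-7,dy=+3->D; (2,4):dx=-5,dy=+6->D; (2,5):dx=-4,dy=+15->D
  (2,6):dx=-8,dy=+11->D; (2,7):dx=-10,dy=-2->C; (2,8):dx=+3,dy=+8->C; (2,9):dx=-2,dy=+10->D
  (2,10):dx=+2,dy=+14->C; (3,4):dx=+2,dy=+3->C; (3,5):dx=+3,dy=+12->C; (3,6):dx=-1,dy=+8->D
  (3,7):dx=-3,dy=-5->C; (3,8):dx=+10,dy=+5->C; (3,9):dx=+5,dy=+7->C; (3,10):dx=+9,dy=+11->C
  (4,5):dx=+1,dy=+9->C; (4,6):dx=-3,dy=+5->D; (4,7):dx=-5,dy=-8->C; (4,8):dx=+8,dy=+2->C
  (4,9):dx=+3,dy=+4->C; (4,10):dx=+7,dy=+8->C; (5,6):dx=-4,dy=-4->C; (5,7):dx=-6,dy=-17->C
  (5,8):dx=+7,dy=-7->D; (5,9):dx=+2,dy=-5->D; (5,10):dx=+6,dy=-1->D; (6,7):dx=-2,dy=-13->C
  (6,8):dx=+11,dy=-3->D; (6,9):dx=+6,dy=-1->D; (6,10):dx=+10,dy=+3->C; (7,8):dx=+13,dy=+10->C
  (7,9):dx=+8,dy=+12->C; (7,10):dx=+12,dy=+16->C; (8,9):dx=-5,dy=+2->D; (8,10):dx=-1,dy=+6->D
  (9,10):dx=+4,dy=+4->C
Step 2: C = 25, D = 20, total pairs = 45.
Step 3: tau = (C - D)/(n(n-1)/2) = (25 - 20)/45 = 0.111111.
Step 4: Exact two-sided p-value (enumerate n! = 3628800 permutations of y under H0): p = 0.727490.
Step 5: alpha = 0.05. fail to reject H0.

tau_b = 0.1111 (C=25, D=20), p = 0.727490, fail to reject H0.


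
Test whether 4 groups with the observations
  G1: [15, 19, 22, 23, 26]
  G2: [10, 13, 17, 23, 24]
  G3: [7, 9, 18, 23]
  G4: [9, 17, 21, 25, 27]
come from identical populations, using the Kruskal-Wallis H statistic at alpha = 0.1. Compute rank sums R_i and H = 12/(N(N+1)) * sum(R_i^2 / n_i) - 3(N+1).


Step 1: Combine all N = 19 observations and assign midranks.
sorted (value, group, rank): (7,G3,1), (9,G3,2.5), (9,G4,2.5), (10,G2,4), (13,G2,5), (15,G1,6), (17,G2,7.5), (17,G4,7.5), (18,G3,9), (19,G1,10), (21,G4,11), (22,G1,12), (23,G1,14), (23,G2,14), (23,G3,14), (24,G2,16), (25,G4,17), (26,G1,18), (27,G4,19)
Step 2: Sum ranks within each group.
R_1 = 60 (n_1 = 5)
R_2 = 46.5 (n_2 = 5)
R_3 = 26.5 (n_3 = 4)
R_4 = 57 (n_4 = 5)
Step 3: H = 12/(N(N+1)) * sum(R_i^2/n_i) - 3(N+1)
     = 12/(19*20) * (60^2/5 + 46.5^2/5 + 26.5^2/4 + 57^2/5) - 3*20
     = 0.031579 * 1977.81 - 60
     = 2.457237.
Step 4: Ties present; correction factor C = 1 - 36/(19^3 - 19) = 0.994737. Corrected H = 2.457237 / 0.994737 = 2.470238.
Step 5: Under H0, H ~ chi^2(3); p-value = 0.480694.
Step 6: alpha = 0.1. fail to reject H0.

H = 2.4702, df = 3, p = 0.480694, fail to reject H0.


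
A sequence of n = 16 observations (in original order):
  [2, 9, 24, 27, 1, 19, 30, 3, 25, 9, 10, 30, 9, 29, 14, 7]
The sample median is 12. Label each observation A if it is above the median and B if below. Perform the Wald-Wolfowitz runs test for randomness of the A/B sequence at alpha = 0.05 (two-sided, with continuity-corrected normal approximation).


Step 1: Compute median = 12; label A = above, B = below.
Labels in order: BBAABAABABBABAAB  (n_A = 8, n_B = 8)
Step 2: Count runs R = 11.
Step 3: Under H0 (random ordering), E[R] = 2*n_A*n_B/(n_A+n_B) + 1 = 2*8*8/16 + 1 = 9.0000.
        Var[R] = 2*n_A*n_B*(2*n_A*n_B - n_A - n_B) / ((n_A+n_B)^2 * (n_A+n_B-1)) = 14336/3840 = 3.7333.
        SD[R] = 1.9322.
Step 4: Continuity-corrected z = (R - 0.5 - E[R]) / SD[R] = (11 - 0.5 - 9.0000) / 1.9322 = 0.7763.
Step 5: Two-sided p-value via normal approximation = 2*(1 - Phi(|z|)) = 0.437558.
Step 6: alpha = 0.05. fail to reject H0.

R = 11, z = 0.7763, p = 0.437558, fail to reject H0.


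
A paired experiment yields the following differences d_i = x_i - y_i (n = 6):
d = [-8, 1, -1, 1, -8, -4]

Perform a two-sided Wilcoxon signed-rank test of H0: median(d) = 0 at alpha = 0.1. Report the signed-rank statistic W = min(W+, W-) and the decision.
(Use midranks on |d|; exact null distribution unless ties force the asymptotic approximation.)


Step 1: Drop any zero differences (none here) and take |d_i|.
|d| = [8, 1, 1, 1, 8, 4]
Step 2: Midrank |d_i| (ties get averaged ranks).
ranks: |8|->5.5, |1|->2, |1|->2, |1|->2, |8|->5.5, |4|->4
Step 3: Attach original signs; sum ranks with positive sign and with negative sign.
W+ = 2 + 2 = 4
W- = 5.5 + 2 + 5.5 + 4 = 17
(Check: W+ + W- = 21 should equal n(n+1)/2 = 21.)
Step 4: Test statistic W = min(W+, W-) = 4.
Step 5: Ties in |d|, so use the tie-corrected normal approximation.
        E[W] = n(n+1)/4 = 6*7/4 = 10.5.
        Tie groups: |d|=1 (t=3), |d|=8 (t=2); sum(t^3 - t) = 30.
        Var[W] = n(n+1)(2n+1)/24 - sum(t^3-t)/48 = 546/24 - 30/48 = 22.125.
        z = (W - E[W]) / sqrt(Var[W]) = (4 - 10.5) / 4.7037 = -1.3819.
        Two-sided p = 2*Phi(z) = 0.167007.
Step 6: alpha = 0.1. fail to reject H0.

W+ = 4, W- = 17, W = min = 4, p = 0.167007, fail to reject H0.


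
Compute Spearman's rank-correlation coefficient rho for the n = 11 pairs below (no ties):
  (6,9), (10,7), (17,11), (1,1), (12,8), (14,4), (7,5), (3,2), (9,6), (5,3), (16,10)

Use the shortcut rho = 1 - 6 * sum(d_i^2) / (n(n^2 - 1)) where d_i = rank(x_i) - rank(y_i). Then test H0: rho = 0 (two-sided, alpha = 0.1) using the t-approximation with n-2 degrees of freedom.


Step 1: Rank x and y separately (midranks; no ties here).
rank(x): 6->4, 10->7, 17->11, 1->1, 12->8, 14->9, 7->5, 3->2, 9->6, 5->3, 16->10
rank(y): 9->9, 7->7, 11->11, 1->1, 8->8, 4->4, 5->5, 2->2, 6->6, 3->3, 10->10
Step 2: d_i = R_x(i) - R_y(i); compute d_i^2.
  (4-9)^2=25, (7-7)^2=0, (11-11)^2=0, (1-1)^2=0, (8-8)^2=0, (9-4)^2=25, (5-5)^2=0, (2-2)^2=0, (6-6)^2=0, (3-3)^2=0, (10-10)^2=0
sum(d^2) = 50.
Step 3: rho = 1 - 6*50 / (11*(11^2 - 1)) = 1 - 300/1320 = 0.772727.
Step 4: Under H0, t = rho * sqrt((n-2)/(1-rho^2)) = 3.6522 ~ t(9).
Step 5: Two-sided p-value from the t-distribution with 9 df = 0.005299.
Step 6: alpha = 0.1. reject H0.

rho = 0.7727, p = 0.005299, reject H0 at alpha = 0.1.


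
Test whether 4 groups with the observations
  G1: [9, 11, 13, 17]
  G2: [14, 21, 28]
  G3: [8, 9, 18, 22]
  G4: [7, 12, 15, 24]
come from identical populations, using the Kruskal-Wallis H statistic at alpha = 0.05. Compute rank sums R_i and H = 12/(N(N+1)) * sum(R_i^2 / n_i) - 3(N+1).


Step 1: Combine all N = 15 observations and assign midranks.
sorted (value, group, rank): (7,G4,1), (8,G3,2), (9,G1,3.5), (9,G3,3.5), (11,G1,5), (12,G4,6), (13,G1,7), (14,G2,8), (15,G4,9), (17,G1,10), (18,G3,11), (21,G2,12), (22,G3,13), (24,G4,14), (28,G2,15)
Step 2: Sum ranks within each group.
R_1 = 25.5 (n_1 = 4)
R_2 = 35 (n_2 = 3)
R_3 = 29.5 (n_3 = 4)
R_4 = 30 (n_4 = 4)
Step 3: H = 12/(N(N+1)) * sum(R_i^2/n_i) - 3(N+1)
     = 12/(15*16) * (25.5^2/4 + 35^2/3 + 29.5^2/4 + 30^2/4) - 3*16
     = 0.050000 * 1013.46 - 48
     = 2.672917.
Step 4: Ties present; correction factor C = 1 - 6/(15^3 - 15) = 0.998214. Corrected H = 2.672917 / 0.998214 = 2.677698.
Step 5: Under H0, H ~ chi^2(3); p-value = 0.444031.
Step 6: alpha = 0.05. fail to reject H0.

H = 2.6777, df = 3, p = 0.444031, fail to reject H0.


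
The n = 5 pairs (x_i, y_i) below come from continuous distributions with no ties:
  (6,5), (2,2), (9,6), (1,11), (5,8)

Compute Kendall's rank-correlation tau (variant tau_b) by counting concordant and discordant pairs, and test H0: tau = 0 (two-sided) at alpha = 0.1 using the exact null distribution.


Step 1: Enumerate the 10 unordered pairs (i,j) with i<j and classify each by sign(x_j-x_i) * sign(y_j-y_i).
  (1,2):dx=-4,dy=-3->C; (1,3):dx=+3,dy=+1->C; (1,4):dx=-5,dy=+6->D; (1,5):dx=-1,dy=+3->D
  (2,3):dx=+7,dy=+4->C; (2,4):dx=-1,dy=+9->D; (2,5):dx=+3,dy=+6->C; (3,4):dx=-8,dy=+5->D
  (3,5):dx=-4,dy=+2->D; (4,5):dx=+4,dy=-3->D
Step 2: C = 4, D = 6, total pairs = 10.
Step 3: tau = (C - D)/(n(n-1)/2) = (4 - 6)/10 = -0.200000.
Step 4: Exact two-sided p-value (enumerate n! = 120 permutations of y under H0): p = 0.816667.
Step 5: alpha = 0.1. fail to reject H0.

tau_b = -0.2000 (C=4, D=6), p = 0.816667, fail to reject H0.


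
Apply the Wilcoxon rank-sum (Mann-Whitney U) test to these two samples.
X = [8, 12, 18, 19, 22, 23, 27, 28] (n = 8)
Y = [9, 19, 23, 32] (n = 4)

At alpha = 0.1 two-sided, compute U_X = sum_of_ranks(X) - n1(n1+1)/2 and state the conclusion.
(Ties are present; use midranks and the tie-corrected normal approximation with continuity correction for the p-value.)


Step 1: Combine and sort all 12 observations; assign midranks.
sorted (value, group): (8,X), (9,Y), (12,X), (18,X), (19,X), (19,Y), (22,X), (23,X), (23,Y), (27,X), (28,X), (32,Y)
ranks: 8->1, 9->2, 12->3, 18->4, 19->5.5, 19->5.5, 22->7, 23->8.5, 23->8.5, 27->10, 28->11, 32->12
Step 2: Rank sum for X: R1 = 1 + 3 + 4 + 5.5 + 7 + 8.5 + 10 + 11 = 50.
Step 3: U_X = R1 - n1(n1+1)/2 = 50 - 8*9/2 = 50 - 36 = 14.
       U_Y = n1*n2 - U_X = 32 - 14 = 18.
Step 4: Ties are present, so use the tie-corrected normal approximation (with continuity correction) for the p-value.
Step 5: p-value = 0.798215; compare to alpha = 0.1. fail to reject H0.

U_X = 14, p = 0.798215, fail to reject H0 at alpha = 0.1.


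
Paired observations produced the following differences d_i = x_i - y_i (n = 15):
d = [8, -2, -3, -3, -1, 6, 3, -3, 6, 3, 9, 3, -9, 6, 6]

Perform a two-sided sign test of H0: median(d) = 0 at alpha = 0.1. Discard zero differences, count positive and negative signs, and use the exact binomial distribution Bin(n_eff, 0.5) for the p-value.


Step 1: Discard zero differences. Original n = 15; n_eff = number of nonzero differences = 15.
Nonzero differences (with sign): +8, -2, -3, -3, -1, +6, +3, -3, +6, +3, +9, +3, -9, +6, +6
Step 2: Count signs: positive = 9, negative = 6.
Step 3: Under H0: P(positive) = 0.5, so the number of positives S ~ Bin(15, 0.5).
Step 4: Two-sided exact p-value = sum of Bin(15,0.5) probabilities at or below the observed probability = 0.607239.
Step 5: alpha = 0.1. fail to reject H0.

n_eff = 15, pos = 9, neg = 6, p = 0.607239, fail to reject H0.


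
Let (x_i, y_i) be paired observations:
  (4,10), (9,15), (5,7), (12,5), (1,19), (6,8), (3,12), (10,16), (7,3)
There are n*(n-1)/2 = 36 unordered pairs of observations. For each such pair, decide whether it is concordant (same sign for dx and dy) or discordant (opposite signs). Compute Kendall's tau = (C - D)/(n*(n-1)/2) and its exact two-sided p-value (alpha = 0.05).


Step 1: Enumerate the 36 unordered pairs (i,j) with i<j and classify each by sign(x_j-x_i) * sign(y_j-y_i).
  (1,2):dx=+5,dy=+5->C; (1,3):dx=+1,dy=-3->D; (1,4):dx=+8,dy=-5->D; (1,5):dx=-3,dy=+9->D
  (1,6):dx=+2,dy=-2->D; (1,7):dx=-1,dy=+2->D; (1,8):dx=+6,dy=+6->C; (1,9):dx=+3,dy=-7->D
  (2,3):dx=-4,dy=-8->C; (2,4):dx=+3,dy=-10->D; (2,5):dx=-8,dy=+4->D; (2,6):dx=-3,dy=-7->C
  (2,7):dx=-6,dy=-3->C; (2,8):dx=+1,dy=+1->C; (2,9):dx=-2,dy=-12->C; (3,4):dx=+7,dy=-2->D
  (3,5):dx=-4,dy=+12->D; (3,6):dx=+1,dy=+1->C; (3,7):dx=-2,dy=+5->D; (3,8):dx=+5,dy=+9->C
  (3,9):dx=+2,dy=-4->D; (4,5):dx=-11,dy=+14->D; (4,6):dx=-6,dy=+3->D; (4,7):dx=-9,dy=+7->D
  (4,8):dx=-2,dy=+11->D; (4,9):dx=-5,dy=-2->C; (5,6):dx=+5,dy=-11->D; (5,7):dx=+2,dy=-7->D
  (5,8):dx=+9,dy=-3->D; (5,9):dx=+6,dy=-16->D; (6,7):dx=-3,dy=+4->D; (6,8):dx=+4,dy=+8->C
  (6,9):dx=+1,dy=-5->D; (7,8):dx=+7,dy=+4->C; (7,9):dx=+4,dy=-9->D; (8,9):dx=-3,dy=-13->C
Step 2: C = 13, D = 23, total pairs = 36.
Step 3: tau = (C - D)/(n(n-1)/2) = (13 - 23)/36 = -0.277778.
Step 4: Exact two-sided p-value (enumerate n! = 362880 permutations of y under H0): p = 0.358488.
Step 5: alpha = 0.05. fail to reject H0.

tau_b = -0.2778 (C=13, D=23), p = 0.358488, fail to reject H0.


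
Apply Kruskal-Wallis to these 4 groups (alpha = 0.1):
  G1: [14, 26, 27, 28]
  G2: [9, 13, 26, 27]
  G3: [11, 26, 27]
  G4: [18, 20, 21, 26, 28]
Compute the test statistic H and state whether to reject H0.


Step 1: Combine all N = 16 observations and assign midranks.
sorted (value, group, rank): (9,G2,1), (11,G3,2), (13,G2,3), (14,G1,4), (18,G4,5), (20,G4,6), (21,G4,7), (26,G1,9.5), (26,G2,9.5), (26,G3,9.5), (26,G4,9.5), (27,G1,13), (27,G2,13), (27,G3,13), (28,G1,15.5), (28,G4,15.5)
Step 2: Sum ranks within each group.
R_1 = 42 (n_1 = 4)
R_2 = 26.5 (n_2 = 4)
R_3 = 24.5 (n_3 = 3)
R_4 = 43 (n_4 = 5)
Step 3: H = 12/(N(N+1)) * sum(R_i^2/n_i) - 3(N+1)
     = 12/(16*17) * (42^2/4 + 26.5^2/4 + 24.5^2/3 + 43^2/5) - 3*17
     = 0.044118 * 1186.45 - 51
     = 1.343199.
Step 4: Ties present; correction factor C = 1 - 90/(16^3 - 16) = 0.977941. Corrected H = 1.343199 / 0.977941 = 1.373496.
Step 5: Under H0, H ~ chi^2(3); p-value = 0.711759.
Step 6: alpha = 0.1. fail to reject H0.

H = 1.3735, df = 3, p = 0.711759, fail to reject H0.


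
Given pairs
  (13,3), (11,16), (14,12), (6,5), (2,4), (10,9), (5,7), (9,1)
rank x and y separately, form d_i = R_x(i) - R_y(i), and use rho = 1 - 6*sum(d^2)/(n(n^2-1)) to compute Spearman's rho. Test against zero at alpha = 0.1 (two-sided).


Step 1: Rank x and y separately (midranks; no ties here).
rank(x): 13->7, 11->6, 14->8, 6->3, 2->1, 10->5, 5->2, 9->4
rank(y): 3->2, 16->8, 12->7, 5->4, 4->3, 9->6, 7->5, 1->1
Step 2: d_i = R_x(i) - R_y(i); compute d_i^2.
  (7-2)^2=25, (6-8)^2=4, (8-7)^2=1, (3-4)^2=1, (1-3)^2=4, (5-6)^2=1, (2-5)^2=9, (4-1)^2=9
sum(d^2) = 54.
Step 3: rho = 1 - 6*54 / (8*(8^2 - 1)) = 1 - 324/504 = 0.357143.
Step 4: Under H0, t = rho * sqrt((n-2)/(1-rho^2)) = 0.9366 ~ t(6).
Step 5: Two-sided p-value from the t-distribution with 6 df = 0.385121.
Step 6: alpha = 0.1. fail to reject H0.

rho = 0.3571, p = 0.385121, fail to reject H0 at alpha = 0.1.


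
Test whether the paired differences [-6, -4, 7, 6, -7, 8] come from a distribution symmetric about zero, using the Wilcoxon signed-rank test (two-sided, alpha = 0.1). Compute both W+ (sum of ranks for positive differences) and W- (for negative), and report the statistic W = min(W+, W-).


Step 1: Drop any zero differences (none here) and take |d_i|.
|d| = [6, 4, 7, 6, 7, 8]
Step 2: Midrank |d_i| (ties get averaged ranks).
ranks: |6|->2.5, |4|->1, |7|->4.5, |6|->2.5, |7|->4.5, |8|->6
Step 3: Attach original signs; sum ranks with positive sign and with negative sign.
W+ = 4.5 + 2.5 + 6 = 13
W- = 2.5 + 1 + 4.5 = 8
(Check: W+ + W- = 21 should equal n(n+1)/2 = 21.)
Step 4: Test statistic W = min(W+, W-) = 8.
Step 5: Ties in |d|, so use the tie-corrected normal approximation.
        E[W] = n(n+1)/4 = 6*7/4 = 10.5.
        Tie groups: |d|=6 (t=2), |d|=7 (t=2); sum(t^3 - t) = 12.
        Var[W] = n(n+1)(2n+1)/24 - sum(t^3-t)/48 = 546/24 - 12/48 = 22.5.
        z = (W - E[W]) / sqrt(Var[W]) = (8 - 10.5) / 4.7434 = -0.5270.
        Two-sided p = 2*Phi(z) = 0.598161.
Step 6: alpha = 0.1. fail to reject H0.

W+ = 13, W- = 8, W = min = 8, p = 0.598161, fail to reject H0.


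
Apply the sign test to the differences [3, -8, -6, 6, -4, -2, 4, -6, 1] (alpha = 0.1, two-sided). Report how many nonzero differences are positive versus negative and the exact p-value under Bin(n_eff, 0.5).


Step 1: Discard zero differences. Original n = 9; n_eff = number of nonzero differences = 9.
Nonzero differences (with sign): +3, -8, -6, +6, -4, -2, +4, -6, +1
Step 2: Count signs: positive = 4, negative = 5.
Step 3: Under H0: P(positive) = 0.5, so the number of positives S ~ Bin(9, 0.5).
Step 4: Two-sided exact p-value = sum of Bin(9,0.5) probabilities at or below the observed probability = 1.000000.
Step 5: alpha = 0.1. fail to reject H0.

n_eff = 9, pos = 4, neg = 5, p = 1.000000, fail to reject H0.


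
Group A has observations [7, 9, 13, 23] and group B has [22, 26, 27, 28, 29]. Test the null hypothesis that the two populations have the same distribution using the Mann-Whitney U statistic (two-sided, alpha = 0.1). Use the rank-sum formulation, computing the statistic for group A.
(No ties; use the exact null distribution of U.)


Step 1: Combine and sort all 9 observations; assign midranks.
sorted (value, group): (7,X), (9,X), (13,X), (22,Y), (23,X), (26,Y), (27,Y), (28,Y), (29,Y)
ranks: 7->1, 9->2, 13->3, 22->4, 23->5, 26->6, 27->7, 28->8, 29->9
Step 2: Rank sum for X: R1 = 1 + 2 + 3 + 5 = 11.
Step 3: U_X = R1 - n1(n1+1)/2 = 11 - 4*5/2 = 11 - 10 = 1.
       U_Y = n1*n2 - U_X = 20 - 1 = 19.
Step 4: No ties, so the exact null distribution of U (based on enumerating the C(9,4) = 126 equally likely rank assignments) gives the two-sided p-value.
Step 5: p-value = 0.031746; compare to alpha = 0.1. reject H0.

U_X = 1, p = 0.031746, reject H0 at alpha = 0.1.


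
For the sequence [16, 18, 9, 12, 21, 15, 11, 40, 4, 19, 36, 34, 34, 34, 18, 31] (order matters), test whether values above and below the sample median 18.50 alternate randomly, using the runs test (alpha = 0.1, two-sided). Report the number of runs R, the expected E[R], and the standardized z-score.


Step 1: Compute median = 18.50; label A = above, B = below.
Labels in order: BBBBABBABAAAAABA  (n_A = 8, n_B = 8)
Step 2: Count runs R = 8.
Step 3: Under H0 (random ordering), E[R] = 2*n_A*n_B/(n_A+n_B) + 1 = 2*8*8/16 + 1 = 9.0000.
        Var[R] = 2*n_A*n_B*(2*n_A*n_B - n_A - n_B) / ((n_A+n_B)^2 * (n_A+n_B-1)) = 14336/3840 = 3.7333.
        SD[R] = 1.9322.
Step 4: Continuity-corrected z = (R + 0.5 - E[R]) / SD[R] = (8 + 0.5 - 9.0000) / 1.9322 = -0.2588.
Step 5: Two-sided p-value via normal approximation = 2*(1 - Phi(|z|)) = 0.795809.
Step 6: alpha = 0.1. fail to reject H0.

R = 8, z = -0.2588, p = 0.795809, fail to reject H0.


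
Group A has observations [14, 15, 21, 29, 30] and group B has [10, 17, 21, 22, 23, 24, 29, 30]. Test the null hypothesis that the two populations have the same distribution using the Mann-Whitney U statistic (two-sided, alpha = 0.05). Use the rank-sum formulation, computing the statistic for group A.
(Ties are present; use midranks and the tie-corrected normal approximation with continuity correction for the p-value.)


Step 1: Combine and sort all 13 observations; assign midranks.
sorted (value, group): (10,Y), (14,X), (15,X), (17,Y), (21,X), (21,Y), (22,Y), (23,Y), (24,Y), (29,X), (29,Y), (30,X), (30,Y)
ranks: 10->1, 14->2, 15->3, 17->4, 21->5.5, 21->5.5, 22->7, 23->8, 24->9, 29->10.5, 29->10.5, 30->12.5, 30->12.5
Step 2: Rank sum for X: R1 = 2 + 3 + 5.5 + 10.5 + 12.5 = 33.5.
Step 3: U_X = R1 - n1(n1+1)/2 = 33.5 - 5*6/2 = 33.5 - 15 = 18.5.
       U_Y = n1*n2 - U_X = 40 - 18.5 = 21.5.
Step 4: Ties are present, so use the tie-corrected normal approximation (with continuity correction) for the p-value.
Step 5: p-value = 0.883138; compare to alpha = 0.05. fail to reject H0.

U_X = 18.5, p = 0.883138, fail to reject H0 at alpha = 0.05.


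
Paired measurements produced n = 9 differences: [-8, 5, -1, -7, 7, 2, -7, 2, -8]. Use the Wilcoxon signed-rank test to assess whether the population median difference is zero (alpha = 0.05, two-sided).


Step 1: Drop any zero differences (none here) and take |d_i|.
|d| = [8, 5, 1, 7, 7, 2, 7, 2, 8]
Step 2: Midrank |d_i| (ties get averaged ranks).
ranks: |8|->8.5, |5|->4, |1|->1, |7|->6, |7|->6, |2|->2.5, |7|->6, |2|->2.5, |8|->8.5
Step 3: Attach original signs; sum ranks with positive sign and with negative sign.
W+ = 4 + 6 + 2.5 + 2.5 = 15
W- = 8.5 + 1 + 6 + 6 + 8.5 = 30
(Check: W+ + W- = 45 should equal n(n+1)/2 = 45.)
Step 4: Test statistic W = min(W+, W-) = 15.
Step 5: Ties in |d|, so use the tie-corrected normal approximation.
        E[W] = n(n+1)/4 = 9*10/4 = 22.5.
        Tie groups: |d|=2 (t=2), |d|=7 (t=3), |d|=8 (t=2); sum(t^3 - t) = 36.
        Var[W] = n(n+1)(2n+1)/24 - sum(t^3-t)/48 = 1710/24 - 36/48 = 70.5.
        z = (W - E[W]) / sqrt(Var[W]) = (15 - 22.5) / 8.3964 = -0.8932.
        Two-sided p = 2*Phi(z) = 0.371730.
Step 6: alpha = 0.05. fail to reject H0.

W+ = 15, W- = 30, W = min = 15, p = 0.371730, fail to reject H0.


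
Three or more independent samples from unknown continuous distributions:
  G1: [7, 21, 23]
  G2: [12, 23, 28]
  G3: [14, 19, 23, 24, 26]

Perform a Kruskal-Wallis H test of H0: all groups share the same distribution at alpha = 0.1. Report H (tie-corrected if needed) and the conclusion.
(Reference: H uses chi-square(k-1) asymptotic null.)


Step 1: Combine all N = 11 observations and assign midranks.
sorted (value, group, rank): (7,G1,1), (12,G2,2), (14,G3,3), (19,G3,4), (21,G1,5), (23,G1,7), (23,G2,7), (23,G3,7), (24,G3,9), (26,G3,10), (28,G2,11)
Step 2: Sum ranks within each group.
R_1 = 13 (n_1 = 3)
R_2 = 20 (n_2 = 3)
R_3 = 33 (n_3 = 5)
Step 3: H = 12/(N(N+1)) * sum(R_i^2/n_i) - 3(N+1)
     = 12/(11*12) * (13^2/3 + 20^2/3 + 33^2/5) - 3*12
     = 0.090909 * 407.467 - 36
     = 1.042424.
Step 4: Ties present; correction factor C = 1 - 24/(11^3 - 11) = 0.981818. Corrected H = 1.042424 / 0.981818 = 1.061728.
Step 5: Under H0, H ~ chi^2(2); p-value = 0.588097.
Step 6: alpha = 0.1. fail to reject H0.

H = 1.0617, df = 2, p = 0.588097, fail to reject H0.


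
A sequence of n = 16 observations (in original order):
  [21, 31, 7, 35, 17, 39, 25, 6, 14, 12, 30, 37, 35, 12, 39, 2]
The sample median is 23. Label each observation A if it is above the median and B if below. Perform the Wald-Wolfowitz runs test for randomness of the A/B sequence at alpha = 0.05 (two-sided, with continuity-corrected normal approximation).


Step 1: Compute median = 23; label A = above, B = below.
Labels in order: BABABAABBBAAABAB  (n_A = 8, n_B = 8)
Step 2: Count runs R = 11.
Step 3: Under H0 (random ordering), E[R] = 2*n_A*n_B/(n_A+n_B) + 1 = 2*8*8/16 + 1 = 9.0000.
        Var[R] = 2*n_A*n_B*(2*n_A*n_B - n_A - n_B) / ((n_A+n_B)^2 * (n_A+n_B-1)) = 14336/3840 = 3.7333.
        SD[R] = 1.9322.
Step 4: Continuity-corrected z = (R - 0.5 - E[R]) / SD[R] = (11 - 0.5 - 9.0000) / 1.9322 = 0.7763.
Step 5: Two-sided p-value via normal approximation = 2*(1 - Phi(|z|)) = 0.437558.
Step 6: alpha = 0.05. fail to reject H0.

R = 11, z = 0.7763, p = 0.437558, fail to reject H0.


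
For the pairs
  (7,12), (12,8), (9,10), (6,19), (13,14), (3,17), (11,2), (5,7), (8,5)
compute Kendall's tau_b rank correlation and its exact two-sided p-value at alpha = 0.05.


Step 1: Enumerate the 36 unordered pairs (i,j) with i<j and classify each by sign(x_j-x_i) * sign(y_j-y_i).
  (1,2):dx=+5,dy=-4->D; (1,3):dx=+2,dy=-2->D; (1,4):dx=-1,dy=+7->D; (1,5):dx=+6,dy=+2->C
  (1,6):dx=-4,dy=+5->D; (1,7):dx=+4,dy=-10->D; (1,8):dx=-2,dy=-5->C; (1,9):dx=+1,dy=-7->D
  (2,3):dx=-3,dy=+2->D; (2,4):dx=-6,dy=+11->D; (2,5):dx=+1,dy=+6->C; (2,6):dx=-9,dy=+9->D
  (2,7):dx=-1,dy=-6->C; (2,8):dx=-7,dy=-1->C; (2,9):dx=-4,dy=-3->C; (3,4):dx=-3,dy=+9->D
  (3,5):dx=+4,dy=+4->C; (3,6):dx=-6,dy=+7->D; (3,7):dx=+2,dy=-8->D; (3,8):dx=-4,dy=-3->C
  (3,9):dx=-1,dy=-5->C; (4,5):dx=+7,dy=-5->D; (4,6):dx=-3,dy=-2->C; (4,7):dx=+5,dy=-17->D
  (4,8):dx=-1,dy=-12->C; (4,9):dx=+2,dy=-14->D; (5,6):dx=-10,dy=+3->D; (5,7):dx=-2,dy=-12->C
  (5,8):dx=-8,dy=-7->C; (5,9):dx=-5,dy=-9->C; (6,7):dx=+8,dy=-15->D; (6,8):dx=+2,dy=-10->D
  (6,9):dx=+5,dy=-12->D; (7,8):dx=-6,dy=+5->D; (7,9):dx=-3,dy=+3->D; (8,9):dx=+3,dy=-2->D
Step 2: C = 14, D = 22, total pairs = 36.
Step 3: tau = (C - D)/(n(n-1)/2) = (14 - 22)/36 = -0.222222.
Step 4: Exact two-sided p-value (enumerate n! = 362880 permutations of y under H0): p = 0.476709.
Step 5: alpha = 0.05. fail to reject H0.

tau_b = -0.2222 (C=14, D=22), p = 0.476709, fail to reject H0.


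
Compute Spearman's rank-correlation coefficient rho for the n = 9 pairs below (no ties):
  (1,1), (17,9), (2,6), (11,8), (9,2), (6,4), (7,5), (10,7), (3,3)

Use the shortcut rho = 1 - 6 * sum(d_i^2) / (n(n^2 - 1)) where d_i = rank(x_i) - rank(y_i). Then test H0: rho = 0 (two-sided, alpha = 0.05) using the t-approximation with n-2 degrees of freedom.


Step 1: Rank x and y separately (midranks; no ties here).
rank(x): 1->1, 17->9, 2->2, 11->8, 9->6, 6->4, 7->5, 10->7, 3->3
rank(y): 1->1, 9->9, 6->6, 8->8, 2->2, 4->4, 5->5, 7->7, 3->3
Step 2: d_i = R_x(i) - R_y(i); compute d_i^2.
  (1-1)^2=0, (9-9)^2=0, (2-6)^2=16, (8-8)^2=0, (6-2)^2=16, (4-4)^2=0, (5-5)^2=0, (7-7)^2=0, (3-3)^2=0
sum(d^2) = 32.
Step 3: rho = 1 - 6*32 / (9*(9^2 - 1)) = 1 - 192/720 = 0.733333.
Step 4: Under H0, t = rho * sqrt((n-2)/(1-rho^2)) = 2.8538 ~ t(7).
Step 5: Two-sided p-value from the t-distribution with 7 df = 0.024554.
Step 6: alpha = 0.05. reject H0.

rho = 0.7333, p = 0.024554, reject H0 at alpha = 0.05.


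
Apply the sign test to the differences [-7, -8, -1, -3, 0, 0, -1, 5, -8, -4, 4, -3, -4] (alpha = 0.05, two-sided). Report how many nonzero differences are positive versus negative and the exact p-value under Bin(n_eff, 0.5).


Step 1: Discard zero differences. Original n = 13; n_eff = number of nonzero differences = 11.
Nonzero differences (with sign): -7, -8, -1, -3, -1, +5, -8, -4, +4, -3, -4
Step 2: Count signs: positive = 2, negative = 9.
Step 3: Under H0: P(positive) = 0.5, so the number of positives S ~ Bin(11, 0.5).
Step 4: Two-sided exact p-value = sum of Bin(11,0.5) probabilities at or below the observed probability = 0.065430.
Step 5: alpha = 0.05. fail to reject H0.

n_eff = 11, pos = 2, neg = 9, p = 0.065430, fail to reject H0.


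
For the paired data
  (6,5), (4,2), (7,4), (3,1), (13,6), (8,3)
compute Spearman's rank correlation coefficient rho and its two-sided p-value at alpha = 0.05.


Step 1: Rank x and y separately (midranks; no ties here).
rank(x): 6->3, 4->2, 7->4, 3->1, 13->6, 8->5
rank(y): 5->5, 2->2, 4->4, 1->1, 6->6, 3->3
Step 2: d_i = R_x(i) - R_y(i); compute d_i^2.
  (3-5)^2=4, (2-2)^2=0, (4-4)^2=0, (1-1)^2=0, (6-6)^2=0, (5-3)^2=4
sum(d^2) = 8.
Step 3: rho = 1 - 6*8 / (6*(6^2 - 1)) = 1 - 48/210 = 0.771429.
Step 4: Under H0, t = rho * sqrt((n-2)/(1-rho^2)) = 2.4247 ~ t(4).
Step 5: Two-sided p-value from the t-distribution with 4 df = 0.072397.
Step 6: alpha = 0.05. fail to reject H0.

rho = 0.7714, p = 0.072397, fail to reject H0 at alpha = 0.05.


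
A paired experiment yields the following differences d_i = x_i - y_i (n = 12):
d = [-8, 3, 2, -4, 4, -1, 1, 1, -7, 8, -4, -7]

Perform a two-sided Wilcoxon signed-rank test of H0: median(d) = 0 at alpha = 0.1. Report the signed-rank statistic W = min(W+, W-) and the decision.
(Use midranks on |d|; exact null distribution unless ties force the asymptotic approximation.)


Step 1: Drop any zero differences (none here) and take |d_i|.
|d| = [8, 3, 2, 4, 4, 1, 1, 1, 7, 8, 4, 7]
Step 2: Midrank |d_i| (ties get averaged ranks).
ranks: |8|->11.5, |3|->5, |2|->4, |4|->7, |4|->7, |1|->2, |1|->2, |1|->2, |7|->9.5, |8|->11.5, |4|->7, |7|->9.5
Step 3: Attach original signs; sum ranks with positive sign and with negative sign.
W+ = 5 + 4 + 7 + 2 + 2 + 11.5 = 31.5
W- = 11.5 + 7 + 2 + 9.5 + 7 + 9.5 = 46.5
(Check: W+ + W- = 78 should equal n(n+1)/2 = 78.)
Step 4: Test statistic W = min(W+, W-) = 31.5.
Step 5: Ties in |d|, so use the tie-corrected normal approximation.
        E[W] = n(n+1)/4 = 12*13/4 = 39.
        Tie groups: |d|=1 (t=3), |d|=4 (t=3), |d|=7 (t=2), |d|=8 (t=2); sum(t^3 - t) = 60.
        Var[W] = n(n+1)(2n+1)/24 - sum(t^3-t)/48 = 3900/24 - 60/48 = 161.25.
        z = (W - E[W]) / sqrt(Var[W]) = (31.5 - 39) / 12.6984 = -0.5906.
        Two-sided p = 2*Phi(z) = 0.554772.
Step 6: alpha = 0.1. fail to reject H0.

W+ = 31.5, W- = 46.5, W = min = 31.5, p = 0.554772, fail to reject H0.
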